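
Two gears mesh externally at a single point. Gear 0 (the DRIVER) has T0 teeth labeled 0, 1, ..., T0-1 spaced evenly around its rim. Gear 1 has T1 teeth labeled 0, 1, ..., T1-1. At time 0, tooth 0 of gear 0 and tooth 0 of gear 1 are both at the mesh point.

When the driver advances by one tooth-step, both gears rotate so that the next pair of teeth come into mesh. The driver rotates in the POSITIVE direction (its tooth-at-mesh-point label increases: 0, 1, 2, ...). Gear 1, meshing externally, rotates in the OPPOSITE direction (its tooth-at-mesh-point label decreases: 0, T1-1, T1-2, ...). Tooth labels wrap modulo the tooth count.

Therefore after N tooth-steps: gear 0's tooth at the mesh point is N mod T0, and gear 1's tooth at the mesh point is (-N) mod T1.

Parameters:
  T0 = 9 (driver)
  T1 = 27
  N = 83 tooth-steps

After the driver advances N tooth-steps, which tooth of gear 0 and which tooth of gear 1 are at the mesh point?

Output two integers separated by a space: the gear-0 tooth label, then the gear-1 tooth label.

Gear 0 (driver, T0=9): tooth at mesh = N mod T0
  83 = 9 * 9 + 2, so 83 mod 9 = 2
  gear 0 tooth = 2
Gear 1 (driven, T1=27): tooth at mesh = (-N) mod T1
  83 = 3 * 27 + 2, so 83 mod 27 = 2
  (-83) mod 27 = (-2) mod 27 = 27 - 2 = 25
Mesh after 83 steps: gear-0 tooth 2 meets gear-1 tooth 25

Answer: 2 25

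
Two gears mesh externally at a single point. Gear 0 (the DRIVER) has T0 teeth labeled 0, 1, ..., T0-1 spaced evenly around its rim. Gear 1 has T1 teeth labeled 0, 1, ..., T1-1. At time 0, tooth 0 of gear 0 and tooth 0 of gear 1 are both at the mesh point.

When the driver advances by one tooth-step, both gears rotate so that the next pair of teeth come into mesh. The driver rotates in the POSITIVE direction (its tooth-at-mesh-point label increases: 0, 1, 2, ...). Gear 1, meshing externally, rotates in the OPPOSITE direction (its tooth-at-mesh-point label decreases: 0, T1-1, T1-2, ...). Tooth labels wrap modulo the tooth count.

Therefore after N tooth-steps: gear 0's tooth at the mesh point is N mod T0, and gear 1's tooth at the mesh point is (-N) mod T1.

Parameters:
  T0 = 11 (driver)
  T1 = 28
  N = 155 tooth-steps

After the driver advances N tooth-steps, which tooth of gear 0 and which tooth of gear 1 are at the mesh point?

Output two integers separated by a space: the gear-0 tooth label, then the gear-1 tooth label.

Answer: 1 13

Derivation:
Gear 0 (driver, T0=11): tooth at mesh = N mod T0
  155 = 14 * 11 + 1, so 155 mod 11 = 1
  gear 0 tooth = 1
Gear 1 (driven, T1=28): tooth at mesh = (-N) mod T1
  155 = 5 * 28 + 15, so 155 mod 28 = 15
  (-155) mod 28 = (-15) mod 28 = 28 - 15 = 13
Mesh after 155 steps: gear-0 tooth 1 meets gear-1 tooth 13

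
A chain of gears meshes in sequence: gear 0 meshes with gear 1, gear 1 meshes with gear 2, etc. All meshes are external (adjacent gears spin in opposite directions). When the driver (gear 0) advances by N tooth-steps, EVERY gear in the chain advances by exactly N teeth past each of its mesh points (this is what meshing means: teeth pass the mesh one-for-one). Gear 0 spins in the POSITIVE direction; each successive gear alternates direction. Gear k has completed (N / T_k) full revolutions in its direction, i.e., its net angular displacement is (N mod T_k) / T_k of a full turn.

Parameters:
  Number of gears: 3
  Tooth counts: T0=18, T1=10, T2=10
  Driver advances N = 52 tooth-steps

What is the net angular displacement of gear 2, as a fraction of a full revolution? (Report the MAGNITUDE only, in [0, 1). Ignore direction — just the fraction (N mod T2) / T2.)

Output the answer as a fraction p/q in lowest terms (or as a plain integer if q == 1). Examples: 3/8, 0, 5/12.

Chain of 3 gears, tooth counts: [18, 10, 10]
  gear 0: T0=18, direction=positive, advance = 52 mod 18 = 16 teeth = 16/18 turn
  gear 1: T1=10, direction=negative, advance = 52 mod 10 = 2 teeth = 2/10 turn
  gear 2: T2=10, direction=positive, advance = 52 mod 10 = 2 teeth = 2/10 turn
Gear 2: 52 mod 10 = 2
Fraction = 2 / 10 = 1/5 (gcd(2,10)=2) = 1/5

Answer: 1/5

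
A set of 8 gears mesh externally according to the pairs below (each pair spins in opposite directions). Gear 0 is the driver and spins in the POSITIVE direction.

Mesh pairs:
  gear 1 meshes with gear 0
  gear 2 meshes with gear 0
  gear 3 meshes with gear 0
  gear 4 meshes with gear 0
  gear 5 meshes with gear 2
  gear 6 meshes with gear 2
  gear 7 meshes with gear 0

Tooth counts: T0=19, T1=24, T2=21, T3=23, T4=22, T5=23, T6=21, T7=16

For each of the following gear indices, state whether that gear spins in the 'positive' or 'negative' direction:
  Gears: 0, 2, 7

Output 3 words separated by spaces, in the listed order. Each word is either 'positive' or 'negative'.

Gear 0 (driver): positive (depth 0)
  gear 1: meshes with gear 0 -> depth 1 -> negative (opposite of gear 0)
  gear 2: meshes with gear 0 -> depth 1 -> negative (opposite of gear 0)
  gear 3: meshes with gear 0 -> depth 1 -> negative (opposite of gear 0)
  gear 4: meshes with gear 0 -> depth 1 -> negative (opposite of gear 0)
  gear 5: meshes with gear 2 -> depth 2 -> positive (opposite of gear 2)
  gear 6: meshes with gear 2 -> depth 2 -> positive (opposite of gear 2)
  gear 7: meshes with gear 0 -> depth 1 -> negative (opposite of gear 0)
Queried indices 0, 2, 7 -> positive, negative, negative

Answer: positive negative negative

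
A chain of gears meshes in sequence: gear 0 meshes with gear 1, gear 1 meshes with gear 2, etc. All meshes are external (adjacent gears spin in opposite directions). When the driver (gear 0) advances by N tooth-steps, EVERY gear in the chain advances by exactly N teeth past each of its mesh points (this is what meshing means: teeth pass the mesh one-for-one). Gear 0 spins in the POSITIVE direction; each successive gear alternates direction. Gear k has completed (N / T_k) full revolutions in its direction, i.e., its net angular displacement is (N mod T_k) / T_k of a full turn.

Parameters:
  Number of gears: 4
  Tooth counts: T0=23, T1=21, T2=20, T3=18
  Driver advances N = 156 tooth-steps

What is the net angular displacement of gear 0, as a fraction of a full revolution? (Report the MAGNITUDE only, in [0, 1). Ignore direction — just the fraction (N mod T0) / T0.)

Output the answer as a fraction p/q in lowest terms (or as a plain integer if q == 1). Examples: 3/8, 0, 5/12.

Answer: 18/23

Derivation:
Chain of 4 gears, tooth counts: [23, 21, 20, 18]
  gear 0: T0=23, direction=positive, advance = 156 mod 23 = 18 teeth = 18/23 turn
  gear 1: T1=21, direction=negative, advance = 156 mod 21 = 9 teeth = 9/21 turn
  gear 2: T2=20, direction=positive, advance = 156 mod 20 = 16 teeth = 16/20 turn
  gear 3: T3=18, direction=negative, advance = 156 mod 18 = 12 teeth = 12/18 turn
Gear 0: 156 mod 23 = 18
Fraction = 18 / 23 = 18/23 (gcd(18,23)=1) = 18/23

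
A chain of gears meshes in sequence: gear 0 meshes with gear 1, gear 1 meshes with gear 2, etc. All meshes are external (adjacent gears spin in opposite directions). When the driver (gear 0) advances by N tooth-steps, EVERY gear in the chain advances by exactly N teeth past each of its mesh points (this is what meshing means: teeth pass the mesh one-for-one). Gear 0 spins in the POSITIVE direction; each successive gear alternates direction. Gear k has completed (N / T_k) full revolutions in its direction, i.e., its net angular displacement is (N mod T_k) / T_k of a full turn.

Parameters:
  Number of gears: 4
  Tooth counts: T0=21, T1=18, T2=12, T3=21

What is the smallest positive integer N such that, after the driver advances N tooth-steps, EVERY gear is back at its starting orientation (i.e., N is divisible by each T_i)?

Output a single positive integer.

Gear k returns to start when N is a multiple of T_k.
All gears at start simultaneously when N is a common multiple of [21, 18, 12, 21]; the smallest such N is lcm(21, 18, 12, 21).
Start: lcm = T0 = 21
Fold in T1=18: gcd(21, 18) = 3; lcm(21, 18) = 21 * 18 / 3 = 378 / 3 = 126
Fold in T2=12: gcd(126, 12) = 6; lcm(126, 12) = 126 * 12 / 6 = 1512 / 6 = 252
Fold in T3=21: gcd(252, 21) = 21; lcm(252, 21) = 252 * 21 / 21 = 5292 / 21 = 252
Full cycle length = 252

Answer: 252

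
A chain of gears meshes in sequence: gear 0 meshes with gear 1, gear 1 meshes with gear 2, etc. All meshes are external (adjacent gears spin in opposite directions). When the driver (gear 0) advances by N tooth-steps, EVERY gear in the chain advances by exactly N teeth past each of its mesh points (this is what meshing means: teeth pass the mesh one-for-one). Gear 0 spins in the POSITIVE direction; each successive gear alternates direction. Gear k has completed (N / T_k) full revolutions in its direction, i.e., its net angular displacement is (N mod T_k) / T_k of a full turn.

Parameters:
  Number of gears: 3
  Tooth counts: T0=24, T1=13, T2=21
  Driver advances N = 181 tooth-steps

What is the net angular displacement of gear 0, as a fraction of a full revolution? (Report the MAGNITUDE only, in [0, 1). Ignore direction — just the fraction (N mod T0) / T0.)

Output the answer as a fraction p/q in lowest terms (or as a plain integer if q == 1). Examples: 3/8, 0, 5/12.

Chain of 3 gears, tooth counts: [24, 13, 21]
  gear 0: T0=24, direction=positive, advance = 181 mod 24 = 13 teeth = 13/24 turn
  gear 1: T1=13, direction=negative, advance = 181 mod 13 = 12 teeth = 12/13 turn
  gear 2: T2=21, direction=positive, advance = 181 mod 21 = 13 teeth = 13/21 turn
Gear 0: 181 mod 24 = 13
Fraction = 13 / 24 = 13/24 (gcd(13,24)=1) = 13/24

Answer: 13/24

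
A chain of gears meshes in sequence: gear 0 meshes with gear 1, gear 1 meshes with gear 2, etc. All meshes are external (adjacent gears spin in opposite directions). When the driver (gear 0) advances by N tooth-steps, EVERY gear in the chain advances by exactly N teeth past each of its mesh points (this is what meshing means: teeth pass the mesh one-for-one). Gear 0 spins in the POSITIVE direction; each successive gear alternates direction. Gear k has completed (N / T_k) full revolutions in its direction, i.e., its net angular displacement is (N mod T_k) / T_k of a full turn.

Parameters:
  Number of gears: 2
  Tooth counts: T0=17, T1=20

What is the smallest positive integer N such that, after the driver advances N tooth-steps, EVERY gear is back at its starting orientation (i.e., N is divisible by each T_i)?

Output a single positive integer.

Answer: 340

Derivation:
Gear k returns to start when N is a multiple of T_k.
All gears at start simultaneously when N is a common multiple of [17, 20]; the smallest such N is lcm(17, 20).
Start: lcm = T0 = 17
Fold in T1=20: gcd(17, 20) = 1; lcm(17, 20) = 17 * 20 / 1 = 340 / 1 = 340
Full cycle length = 340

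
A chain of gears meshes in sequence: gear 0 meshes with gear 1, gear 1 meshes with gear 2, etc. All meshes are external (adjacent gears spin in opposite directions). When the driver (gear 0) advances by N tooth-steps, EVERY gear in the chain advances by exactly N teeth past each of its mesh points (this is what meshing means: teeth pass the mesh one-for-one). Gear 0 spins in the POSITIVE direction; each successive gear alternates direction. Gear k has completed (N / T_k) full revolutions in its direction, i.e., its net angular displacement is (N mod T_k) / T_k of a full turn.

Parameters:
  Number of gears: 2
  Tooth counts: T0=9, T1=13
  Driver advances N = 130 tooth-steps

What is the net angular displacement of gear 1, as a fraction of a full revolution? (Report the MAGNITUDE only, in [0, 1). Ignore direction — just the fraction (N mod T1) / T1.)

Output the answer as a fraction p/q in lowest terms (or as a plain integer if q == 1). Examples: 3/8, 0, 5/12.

Chain of 2 gears, tooth counts: [9, 13]
  gear 0: T0=9, direction=positive, advance = 130 mod 9 = 4 teeth = 4/9 turn
  gear 1: T1=13, direction=negative, advance = 130 mod 13 = 0 teeth = 0/13 turn
Gear 1: 130 mod 13 = 0
Fraction = 0 / 13 = 0/1 (gcd(0,13)=13) = 0

Answer: 0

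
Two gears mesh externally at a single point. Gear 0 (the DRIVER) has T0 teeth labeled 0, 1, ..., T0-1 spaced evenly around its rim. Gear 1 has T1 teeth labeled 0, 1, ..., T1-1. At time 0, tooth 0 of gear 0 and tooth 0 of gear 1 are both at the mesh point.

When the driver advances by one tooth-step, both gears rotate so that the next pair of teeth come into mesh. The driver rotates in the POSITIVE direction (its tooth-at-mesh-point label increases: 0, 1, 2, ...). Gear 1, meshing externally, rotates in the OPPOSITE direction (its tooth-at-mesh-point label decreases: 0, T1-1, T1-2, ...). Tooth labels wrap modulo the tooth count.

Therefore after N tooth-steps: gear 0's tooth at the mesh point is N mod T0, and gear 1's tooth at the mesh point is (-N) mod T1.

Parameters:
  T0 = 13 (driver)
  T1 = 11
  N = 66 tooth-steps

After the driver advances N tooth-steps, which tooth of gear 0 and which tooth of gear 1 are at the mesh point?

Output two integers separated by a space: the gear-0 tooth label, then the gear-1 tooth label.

Gear 0 (driver, T0=13): tooth at mesh = N mod T0
  66 = 5 * 13 + 1, so 66 mod 13 = 1
  gear 0 tooth = 1
Gear 1 (driven, T1=11): tooth at mesh = (-N) mod T1
  66 = 6 * 11 + 0, so 66 mod 11 = 0
  (-66) mod 11 = 0
Mesh after 66 steps: gear-0 tooth 1 meets gear-1 tooth 0

Answer: 1 0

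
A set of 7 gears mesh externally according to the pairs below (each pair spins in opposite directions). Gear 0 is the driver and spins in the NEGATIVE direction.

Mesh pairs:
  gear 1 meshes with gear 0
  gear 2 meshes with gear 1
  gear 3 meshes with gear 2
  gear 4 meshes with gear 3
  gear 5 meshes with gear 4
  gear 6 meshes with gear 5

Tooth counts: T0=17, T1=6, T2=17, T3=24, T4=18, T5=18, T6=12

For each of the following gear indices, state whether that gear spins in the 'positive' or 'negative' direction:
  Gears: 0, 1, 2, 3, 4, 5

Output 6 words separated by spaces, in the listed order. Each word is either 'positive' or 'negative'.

Answer: negative positive negative positive negative positive

Derivation:
Gear 0 (driver): negative (depth 0)
  gear 1: meshes with gear 0 -> depth 1 -> positive (opposite of gear 0)
  gear 2: meshes with gear 1 -> depth 2 -> negative (opposite of gear 1)
  gear 3: meshes with gear 2 -> depth 3 -> positive (opposite of gear 2)
  gear 4: meshes with gear 3 -> depth 4 -> negative (opposite of gear 3)
  gear 5: meshes with gear 4 -> depth 5 -> positive (opposite of gear 4)
  gear 6: meshes with gear 5 -> depth 6 -> negative (opposite of gear 5)
Queried indices 0, 1, 2, 3, 4, 5 -> negative, positive, negative, positive, negative, positive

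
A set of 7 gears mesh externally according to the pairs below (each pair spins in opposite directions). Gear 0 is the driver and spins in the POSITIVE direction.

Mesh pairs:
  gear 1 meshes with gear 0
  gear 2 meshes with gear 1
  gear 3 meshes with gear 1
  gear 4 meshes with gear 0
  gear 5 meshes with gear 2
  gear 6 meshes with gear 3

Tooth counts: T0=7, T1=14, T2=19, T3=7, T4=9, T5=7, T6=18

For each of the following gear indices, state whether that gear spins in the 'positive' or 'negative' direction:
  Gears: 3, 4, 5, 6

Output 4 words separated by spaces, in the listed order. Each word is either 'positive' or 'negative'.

Answer: positive negative negative negative

Derivation:
Gear 0 (driver): positive (depth 0)
  gear 1: meshes with gear 0 -> depth 1 -> negative (opposite of gear 0)
  gear 2: meshes with gear 1 -> depth 2 -> positive (opposite of gear 1)
  gear 3: meshes with gear 1 -> depth 2 -> positive (opposite of gear 1)
  gear 4: meshes with gear 0 -> depth 1 -> negative (opposite of gear 0)
  gear 5: meshes with gear 2 -> depth 3 -> negative (opposite of gear 2)
  gear 6: meshes with gear 3 -> depth 3 -> negative (opposite of gear 3)
Queried indices 3, 4, 5, 6 -> positive, negative, negative, negative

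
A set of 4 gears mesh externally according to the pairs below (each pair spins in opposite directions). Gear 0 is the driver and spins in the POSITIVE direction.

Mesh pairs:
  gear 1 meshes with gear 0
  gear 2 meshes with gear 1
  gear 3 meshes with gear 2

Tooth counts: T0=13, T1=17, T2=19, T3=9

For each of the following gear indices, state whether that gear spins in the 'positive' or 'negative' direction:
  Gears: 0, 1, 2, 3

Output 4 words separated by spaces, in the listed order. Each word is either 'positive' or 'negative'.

Answer: positive negative positive negative

Derivation:
Gear 0 (driver): positive (depth 0)
  gear 1: meshes with gear 0 -> depth 1 -> negative (opposite of gear 0)
  gear 2: meshes with gear 1 -> depth 2 -> positive (opposite of gear 1)
  gear 3: meshes with gear 2 -> depth 3 -> negative (opposite of gear 2)
Queried indices 0, 1, 2, 3 -> positive, negative, positive, negative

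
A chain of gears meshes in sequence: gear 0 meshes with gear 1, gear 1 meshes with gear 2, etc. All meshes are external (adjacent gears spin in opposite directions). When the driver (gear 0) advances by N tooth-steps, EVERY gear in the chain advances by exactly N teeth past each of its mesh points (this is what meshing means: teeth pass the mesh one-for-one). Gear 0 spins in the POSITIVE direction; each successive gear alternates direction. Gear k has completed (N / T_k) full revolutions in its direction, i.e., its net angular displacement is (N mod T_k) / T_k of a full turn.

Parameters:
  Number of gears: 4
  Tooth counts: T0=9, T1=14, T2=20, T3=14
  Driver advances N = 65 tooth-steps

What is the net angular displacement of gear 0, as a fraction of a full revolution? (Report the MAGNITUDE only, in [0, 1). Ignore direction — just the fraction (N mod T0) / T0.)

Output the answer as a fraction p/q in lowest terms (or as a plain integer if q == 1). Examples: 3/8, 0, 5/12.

Answer: 2/9

Derivation:
Chain of 4 gears, tooth counts: [9, 14, 20, 14]
  gear 0: T0=9, direction=positive, advance = 65 mod 9 = 2 teeth = 2/9 turn
  gear 1: T1=14, direction=negative, advance = 65 mod 14 = 9 teeth = 9/14 turn
  gear 2: T2=20, direction=positive, advance = 65 mod 20 = 5 teeth = 5/20 turn
  gear 3: T3=14, direction=negative, advance = 65 mod 14 = 9 teeth = 9/14 turn
Gear 0: 65 mod 9 = 2
Fraction = 2 / 9 = 2/9 (gcd(2,9)=1) = 2/9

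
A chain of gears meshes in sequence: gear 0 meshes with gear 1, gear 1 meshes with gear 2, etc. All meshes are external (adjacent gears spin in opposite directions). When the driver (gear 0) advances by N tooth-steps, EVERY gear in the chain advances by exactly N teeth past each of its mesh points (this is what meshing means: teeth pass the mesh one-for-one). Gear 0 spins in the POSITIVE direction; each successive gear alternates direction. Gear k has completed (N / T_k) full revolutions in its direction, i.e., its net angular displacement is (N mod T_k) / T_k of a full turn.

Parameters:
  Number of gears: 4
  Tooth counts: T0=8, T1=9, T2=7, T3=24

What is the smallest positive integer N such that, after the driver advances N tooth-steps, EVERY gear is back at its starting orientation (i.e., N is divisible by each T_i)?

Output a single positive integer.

Answer: 504

Derivation:
Gear k returns to start when N is a multiple of T_k.
All gears at start simultaneously when N is a common multiple of [8, 9, 7, 24]; the smallest such N is lcm(8, 9, 7, 24).
Start: lcm = T0 = 8
Fold in T1=9: gcd(8, 9) = 1; lcm(8, 9) = 8 * 9 / 1 = 72 / 1 = 72
Fold in T2=7: gcd(72, 7) = 1; lcm(72, 7) = 72 * 7 / 1 = 504 / 1 = 504
Fold in T3=24: gcd(504, 24) = 24; lcm(504, 24) = 504 * 24 / 24 = 12096 / 24 = 504
Full cycle length = 504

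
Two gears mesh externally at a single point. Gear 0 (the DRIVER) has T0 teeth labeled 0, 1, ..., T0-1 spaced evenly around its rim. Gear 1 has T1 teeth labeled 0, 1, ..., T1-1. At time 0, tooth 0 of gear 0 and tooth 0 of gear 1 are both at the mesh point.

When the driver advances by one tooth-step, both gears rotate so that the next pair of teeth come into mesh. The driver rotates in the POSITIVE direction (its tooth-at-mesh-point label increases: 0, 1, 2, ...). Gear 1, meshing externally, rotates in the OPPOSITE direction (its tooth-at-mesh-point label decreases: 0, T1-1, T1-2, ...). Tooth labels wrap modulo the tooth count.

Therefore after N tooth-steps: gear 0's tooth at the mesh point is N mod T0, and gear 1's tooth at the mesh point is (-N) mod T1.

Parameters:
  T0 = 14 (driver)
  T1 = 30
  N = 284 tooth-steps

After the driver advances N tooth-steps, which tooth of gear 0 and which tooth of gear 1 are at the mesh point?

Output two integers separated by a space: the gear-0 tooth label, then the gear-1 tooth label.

Answer: 4 16

Derivation:
Gear 0 (driver, T0=14): tooth at mesh = N mod T0
  284 = 20 * 14 + 4, so 284 mod 14 = 4
  gear 0 tooth = 4
Gear 1 (driven, T1=30): tooth at mesh = (-N) mod T1
  284 = 9 * 30 + 14, so 284 mod 30 = 14
  (-284) mod 30 = (-14) mod 30 = 30 - 14 = 16
Mesh after 284 steps: gear-0 tooth 4 meets gear-1 tooth 16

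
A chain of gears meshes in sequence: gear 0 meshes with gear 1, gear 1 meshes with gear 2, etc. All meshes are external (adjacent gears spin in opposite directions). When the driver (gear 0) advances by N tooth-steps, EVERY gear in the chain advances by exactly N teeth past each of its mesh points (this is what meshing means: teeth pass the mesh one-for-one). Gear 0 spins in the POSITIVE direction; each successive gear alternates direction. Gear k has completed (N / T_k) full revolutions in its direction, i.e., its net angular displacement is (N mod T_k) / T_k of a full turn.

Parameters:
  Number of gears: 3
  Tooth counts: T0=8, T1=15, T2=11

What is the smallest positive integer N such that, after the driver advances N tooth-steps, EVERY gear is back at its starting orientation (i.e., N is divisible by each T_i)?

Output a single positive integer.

Answer: 1320

Derivation:
Gear k returns to start when N is a multiple of T_k.
All gears at start simultaneously when N is a common multiple of [8, 15, 11]; the smallest such N is lcm(8, 15, 11).
Start: lcm = T0 = 8
Fold in T1=15: gcd(8, 15) = 1; lcm(8, 15) = 8 * 15 / 1 = 120 / 1 = 120
Fold in T2=11: gcd(120, 11) = 1; lcm(120, 11) = 120 * 11 / 1 = 1320 / 1 = 1320
Full cycle length = 1320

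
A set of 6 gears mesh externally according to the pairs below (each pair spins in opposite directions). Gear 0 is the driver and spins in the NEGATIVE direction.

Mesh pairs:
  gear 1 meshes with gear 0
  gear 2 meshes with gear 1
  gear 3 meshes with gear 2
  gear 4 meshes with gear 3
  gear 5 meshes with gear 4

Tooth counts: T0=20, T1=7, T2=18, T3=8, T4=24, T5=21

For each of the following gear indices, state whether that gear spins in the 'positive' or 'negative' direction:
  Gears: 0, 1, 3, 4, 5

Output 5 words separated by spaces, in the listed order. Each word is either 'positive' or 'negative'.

Answer: negative positive positive negative positive

Derivation:
Gear 0 (driver): negative (depth 0)
  gear 1: meshes with gear 0 -> depth 1 -> positive (opposite of gear 0)
  gear 2: meshes with gear 1 -> depth 2 -> negative (opposite of gear 1)
  gear 3: meshes with gear 2 -> depth 3 -> positive (opposite of gear 2)
  gear 4: meshes with gear 3 -> depth 4 -> negative (opposite of gear 3)
  gear 5: meshes with gear 4 -> depth 5 -> positive (opposite of gear 4)
Queried indices 0, 1, 3, 4, 5 -> negative, positive, positive, negative, positive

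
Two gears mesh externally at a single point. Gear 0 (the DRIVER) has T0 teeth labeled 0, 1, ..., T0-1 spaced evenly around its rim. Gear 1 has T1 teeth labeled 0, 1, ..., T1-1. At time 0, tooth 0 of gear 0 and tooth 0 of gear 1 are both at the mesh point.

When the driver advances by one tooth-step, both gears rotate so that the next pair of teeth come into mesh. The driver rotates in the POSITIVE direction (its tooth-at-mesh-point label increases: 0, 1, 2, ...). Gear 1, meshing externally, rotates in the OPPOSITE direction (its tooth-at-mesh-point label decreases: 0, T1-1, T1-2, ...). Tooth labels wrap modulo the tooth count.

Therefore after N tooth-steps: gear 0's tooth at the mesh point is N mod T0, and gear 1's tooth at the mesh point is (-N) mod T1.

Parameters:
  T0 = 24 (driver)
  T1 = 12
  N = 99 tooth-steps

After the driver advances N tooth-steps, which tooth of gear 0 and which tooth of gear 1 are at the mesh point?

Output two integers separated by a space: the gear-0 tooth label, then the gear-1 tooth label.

Answer: 3 9

Derivation:
Gear 0 (driver, T0=24): tooth at mesh = N mod T0
  99 = 4 * 24 + 3, so 99 mod 24 = 3
  gear 0 tooth = 3
Gear 1 (driven, T1=12): tooth at mesh = (-N) mod T1
  99 = 8 * 12 + 3, so 99 mod 12 = 3
  (-99) mod 12 = (-3) mod 12 = 12 - 3 = 9
Mesh after 99 steps: gear-0 tooth 3 meets gear-1 tooth 9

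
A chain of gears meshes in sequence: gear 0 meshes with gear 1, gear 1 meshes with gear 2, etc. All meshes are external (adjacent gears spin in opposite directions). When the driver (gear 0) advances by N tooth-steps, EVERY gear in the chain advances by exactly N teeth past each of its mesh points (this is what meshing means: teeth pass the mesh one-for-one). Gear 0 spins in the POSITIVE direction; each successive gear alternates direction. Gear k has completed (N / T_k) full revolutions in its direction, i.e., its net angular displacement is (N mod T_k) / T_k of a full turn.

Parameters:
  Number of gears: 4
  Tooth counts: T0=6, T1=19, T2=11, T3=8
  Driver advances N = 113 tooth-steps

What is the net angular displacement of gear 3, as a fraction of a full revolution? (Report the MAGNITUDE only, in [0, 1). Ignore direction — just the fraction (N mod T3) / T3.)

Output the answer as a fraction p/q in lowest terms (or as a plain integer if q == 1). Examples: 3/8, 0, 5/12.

Chain of 4 gears, tooth counts: [6, 19, 11, 8]
  gear 0: T0=6, direction=positive, advance = 113 mod 6 = 5 teeth = 5/6 turn
  gear 1: T1=19, direction=negative, advance = 113 mod 19 = 18 teeth = 18/19 turn
  gear 2: T2=11, direction=positive, advance = 113 mod 11 = 3 teeth = 3/11 turn
  gear 3: T3=8, direction=negative, advance = 113 mod 8 = 1 teeth = 1/8 turn
Gear 3: 113 mod 8 = 1
Fraction = 1 / 8 = 1/8 (gcd(1,8)=1) = 1/8

Answer: 1/8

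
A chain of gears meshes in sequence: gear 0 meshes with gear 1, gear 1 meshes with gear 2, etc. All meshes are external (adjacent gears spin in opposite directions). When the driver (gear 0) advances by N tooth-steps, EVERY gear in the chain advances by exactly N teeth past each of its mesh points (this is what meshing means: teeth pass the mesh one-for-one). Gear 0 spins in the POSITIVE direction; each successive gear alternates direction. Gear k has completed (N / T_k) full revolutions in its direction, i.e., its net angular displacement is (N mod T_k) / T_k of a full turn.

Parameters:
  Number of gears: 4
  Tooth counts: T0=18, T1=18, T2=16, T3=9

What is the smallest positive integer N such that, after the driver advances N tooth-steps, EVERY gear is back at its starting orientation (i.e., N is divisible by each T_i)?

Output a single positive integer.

Gear k returns to start when N is a multiple of T_k.
All gears at start simultaneously when N is a common multiple of [18, 18, 16, 9]; the smallest such N is lcm(18, 18, 16, 9).
Start: lcm = T0 = 18
Fold in T1=18: gcd(18, 18) = 18; lcm(18, 18) = 18 * 18 / 18 = 324 / 18 = 18
Fold in T2=16: gcd(18, 16) = 2; lcm(18, 16) = 18 * 16 / 2 = 288 / 2 = 144
Fold in T3=9: gcd(144, 9) = 9; lcm(144, 9) = 144 * 9 / 9 = 1296 / 9 = 144
Full cycle length = 144

Answer: 144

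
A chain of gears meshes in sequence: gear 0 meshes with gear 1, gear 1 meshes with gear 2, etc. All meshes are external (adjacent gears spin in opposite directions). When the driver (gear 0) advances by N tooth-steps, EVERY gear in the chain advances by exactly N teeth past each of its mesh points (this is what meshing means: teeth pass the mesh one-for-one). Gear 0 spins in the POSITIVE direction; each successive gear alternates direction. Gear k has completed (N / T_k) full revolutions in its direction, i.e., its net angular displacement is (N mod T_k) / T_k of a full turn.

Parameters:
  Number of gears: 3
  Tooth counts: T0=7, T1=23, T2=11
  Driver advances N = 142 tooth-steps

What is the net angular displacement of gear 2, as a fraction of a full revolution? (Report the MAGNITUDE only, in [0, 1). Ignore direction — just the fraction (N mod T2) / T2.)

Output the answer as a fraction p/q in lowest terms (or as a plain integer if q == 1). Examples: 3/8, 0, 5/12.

Chain of 3 gears, tooth counts: [7, 23, 11]
  gear 0: T0=7, direction=positive, advance = 142 mod 7 = 2 teeth = 2/7 turn
  gear 1: T1=23, direction=negative, advance = 142 mod 23 = 4 teeth = 4/23 turn
  gear 2: T2=11, direction=positive, advance = 142 mod 11 = 10 teeth = 10/11 turn
Gear 2: 142 mod 11 = 10
Fraction = 10 / 11 = 10/11 (gcd(10,11)=1) = 10/11

Answer: 10/11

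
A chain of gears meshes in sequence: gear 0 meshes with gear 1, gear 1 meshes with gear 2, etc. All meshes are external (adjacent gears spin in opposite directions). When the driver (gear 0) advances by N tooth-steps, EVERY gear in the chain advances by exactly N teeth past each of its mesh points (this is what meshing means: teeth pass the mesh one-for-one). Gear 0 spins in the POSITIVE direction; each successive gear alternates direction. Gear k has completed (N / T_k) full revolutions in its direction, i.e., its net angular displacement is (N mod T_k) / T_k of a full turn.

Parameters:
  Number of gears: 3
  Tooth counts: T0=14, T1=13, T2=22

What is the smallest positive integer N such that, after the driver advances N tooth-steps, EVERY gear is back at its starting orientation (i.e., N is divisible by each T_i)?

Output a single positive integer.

Answer: 2002

Derivation:
Gear k returns to start when N is a multiple of T_k.
All gears at start simultaneously when N is a common multiple of [14, 13, 22]; the smallest such N is lcm(14, 13, 22).
Start: lcm = T0 = 14
Fold in T1=13: gcd(14, 13) = 1; lcm(14, 13) = 14 * 13 / 1 = 182 / 1 = 182
Fold in T2=22: gcd(182, 22) = 2; lcm(182, 22) = 182 * 22 / 2 = 4004 / 2 = 2002
Full cycle length = 2002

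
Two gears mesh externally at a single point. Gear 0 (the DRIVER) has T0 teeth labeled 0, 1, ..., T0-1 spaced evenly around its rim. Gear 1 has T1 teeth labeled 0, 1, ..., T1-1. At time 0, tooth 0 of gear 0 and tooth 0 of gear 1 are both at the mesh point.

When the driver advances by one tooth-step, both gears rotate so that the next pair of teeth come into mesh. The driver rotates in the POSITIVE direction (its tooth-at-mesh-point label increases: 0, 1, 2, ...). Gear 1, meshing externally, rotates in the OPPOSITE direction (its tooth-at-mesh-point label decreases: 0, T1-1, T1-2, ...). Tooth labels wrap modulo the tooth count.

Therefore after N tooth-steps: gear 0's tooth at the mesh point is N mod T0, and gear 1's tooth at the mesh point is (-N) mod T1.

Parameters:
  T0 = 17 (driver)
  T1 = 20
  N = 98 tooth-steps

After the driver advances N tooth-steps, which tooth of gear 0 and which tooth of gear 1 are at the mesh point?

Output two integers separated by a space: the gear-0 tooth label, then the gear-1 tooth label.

Answer: 13 2

Derivation:
Gear 0 (driver, T0=17): tooth at mesh = N mod T0
  98 = 5 * 17 + 13, so 98 mod 17 = 13
  gear 0 tooth = 13
Gear 1 (driven, T1=20): tooth at mesh = (-N) mod T1
  98 = 4 * 20 + 18, so 98 mod 20 = 18
  (-98) mod 20 = (-18) mod 20 = 20 - 18 = 2
Mesh after 98 steps: gear-0 tooth 13 meets gear-1 tooth 2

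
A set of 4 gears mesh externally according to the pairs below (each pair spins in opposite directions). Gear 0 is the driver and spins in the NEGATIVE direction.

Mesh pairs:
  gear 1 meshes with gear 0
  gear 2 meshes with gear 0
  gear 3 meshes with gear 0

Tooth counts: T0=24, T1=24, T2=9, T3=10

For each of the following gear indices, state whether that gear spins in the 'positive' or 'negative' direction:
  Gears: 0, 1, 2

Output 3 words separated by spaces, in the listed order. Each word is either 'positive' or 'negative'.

Answer: negative positive positive

Derivation:
Gear 0 (driver): negative (depth 0)
  gear 1: meshes with gear 0 -> depth 1 -> positive (opposite of gear 0)
  gear 2: meshes with gear 0 -> depth 1 -> positive (opposite of gear 0)
  gear 3: meshes with gear 0 -> depth 1 -> positive (opposite of gear 0)
Queried indices 0, 1, 2 -> negative, positive, positive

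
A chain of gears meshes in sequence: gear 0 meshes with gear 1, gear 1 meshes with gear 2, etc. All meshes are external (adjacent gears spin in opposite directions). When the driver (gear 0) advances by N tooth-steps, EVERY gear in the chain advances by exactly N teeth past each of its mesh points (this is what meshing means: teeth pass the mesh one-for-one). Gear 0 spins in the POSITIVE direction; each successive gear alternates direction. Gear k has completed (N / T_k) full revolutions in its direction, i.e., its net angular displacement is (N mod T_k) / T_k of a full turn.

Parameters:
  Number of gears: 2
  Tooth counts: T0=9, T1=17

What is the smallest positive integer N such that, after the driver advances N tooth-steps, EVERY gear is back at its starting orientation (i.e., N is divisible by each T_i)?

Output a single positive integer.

Answer: 153

Derivation:
Gear k returns to start when N is a multiple of T_k.
All gears at start simultaneously when N is a common multiple of [9, 17]; the smallest such N is lcm(9, 17).
Start: lcm = T0 = 9
Fold in T1=17: gcd(9, 17) = 1; lcm(9, 17) = 9 * 17 / 1 = 153 / 1 = 153
Full cycle length = 153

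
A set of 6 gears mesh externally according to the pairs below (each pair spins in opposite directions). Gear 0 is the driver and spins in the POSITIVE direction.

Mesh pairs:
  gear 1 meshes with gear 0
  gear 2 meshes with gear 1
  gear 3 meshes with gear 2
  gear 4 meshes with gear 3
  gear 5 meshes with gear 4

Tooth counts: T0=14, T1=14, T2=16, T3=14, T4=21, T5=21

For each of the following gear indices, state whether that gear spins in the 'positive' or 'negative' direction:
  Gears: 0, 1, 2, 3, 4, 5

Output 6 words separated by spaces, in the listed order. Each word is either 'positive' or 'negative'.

Answer: positive negative positive negative positive negative

Derivation:
Gear 0 (driver): positive (depth 0)
  gear 1: meshes with gear 0 -> depth 1 -> negative (opposite of gear 0)
  gear 2: meshes with gear 1 -> depth 2 -> positive (opposite of gear 1)
  gear 3: meshes with gear 2 -> depth 3 -> negative (opposite of gear 2)
  gear 4: meshes with gear 3 -> depth 4 -> positive (opposite of gear 3)
  gear 5: meshes with gear 4 -> depth 5 -> negative (opposite of gear 4)
Queried indices 0, 1, 2, 3, 4, 5 -> positive, negative, positive, negative, positive, negative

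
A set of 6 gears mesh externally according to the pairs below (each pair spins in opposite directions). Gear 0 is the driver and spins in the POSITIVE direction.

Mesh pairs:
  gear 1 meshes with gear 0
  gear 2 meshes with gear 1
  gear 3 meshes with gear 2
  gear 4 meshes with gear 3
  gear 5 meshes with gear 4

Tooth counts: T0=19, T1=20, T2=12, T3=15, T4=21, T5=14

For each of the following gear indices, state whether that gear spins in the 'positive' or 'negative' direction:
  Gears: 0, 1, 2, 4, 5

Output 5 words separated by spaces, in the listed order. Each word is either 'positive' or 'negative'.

Answer: positive negative positive positive negative

Derivation:
Gear 0 (driver): positive (depth 0)
  gear 1: meshes with gear 0 -> depth 1 -> negative (opposite of gear 0)
  gear 2: meshes with gear 1 -> depth 2 -> positive (opposite of gear 1)
  gear 3: meshes with gear 2 -> depth 3 -> negative (opposite of gear 2)
  gear 4: meshes with gear 3 -> depth 4 -> positive (opposite of gear 3)
  gear 5: meshes with gear 4 -> depth 5 -> negative (opposite of gear 4)
Queried indices 0, 1, 2, 4, 5 -> positive, negative, positive, positive, negative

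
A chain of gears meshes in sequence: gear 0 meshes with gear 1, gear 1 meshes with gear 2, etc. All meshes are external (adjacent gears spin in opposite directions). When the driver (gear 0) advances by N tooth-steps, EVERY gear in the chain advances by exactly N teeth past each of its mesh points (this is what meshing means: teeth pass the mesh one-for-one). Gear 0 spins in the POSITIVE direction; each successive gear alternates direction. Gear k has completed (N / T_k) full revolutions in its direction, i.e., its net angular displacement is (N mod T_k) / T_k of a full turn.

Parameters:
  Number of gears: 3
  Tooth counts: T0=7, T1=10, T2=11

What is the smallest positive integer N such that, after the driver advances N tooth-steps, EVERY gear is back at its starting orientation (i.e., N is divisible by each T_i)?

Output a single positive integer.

Answer: 770

Derivation:
Gear k returns to start when N is a multiple of T_k.
All gears at start simultaneously when N is a common multiple of [7, 10, 11]; the smallest such N is lcm(7, 10, 11).
Start: lcm = T0 = 7
Fold in T1=10: gcd(7, 10) = 1; lcm(7, 10) = 7 * 10 / 1 = 70 / 1 = 70
Fold in T2=11: gcd(70, 11) = 1; lcm(70, 11) = 70 * 11 / 1 = 770 / 1 = 770
Full cycle length = 770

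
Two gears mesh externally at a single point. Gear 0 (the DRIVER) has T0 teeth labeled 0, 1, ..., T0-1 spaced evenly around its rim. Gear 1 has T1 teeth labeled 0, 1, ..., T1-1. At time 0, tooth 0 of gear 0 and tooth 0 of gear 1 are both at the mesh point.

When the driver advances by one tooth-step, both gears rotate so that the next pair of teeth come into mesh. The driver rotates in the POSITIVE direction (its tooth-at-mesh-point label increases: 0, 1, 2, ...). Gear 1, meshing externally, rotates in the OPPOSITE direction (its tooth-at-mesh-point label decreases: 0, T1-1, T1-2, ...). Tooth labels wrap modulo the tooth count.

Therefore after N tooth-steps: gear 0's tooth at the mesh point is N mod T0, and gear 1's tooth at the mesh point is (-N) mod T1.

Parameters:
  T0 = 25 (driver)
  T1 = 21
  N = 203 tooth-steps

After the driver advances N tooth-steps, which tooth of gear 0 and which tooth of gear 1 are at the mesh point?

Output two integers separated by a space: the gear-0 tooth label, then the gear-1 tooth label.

Answer: 3 7

Derivation:
Gear 0 (driver, T0=25): tooth at mesh = N mod T0
  203 = 8 * 25 + 3, so 203 mod 25 = 3
  gear 0 tooth = 3
Gear 1 (driven, T1=21): tooth at mesh = (-N) mod T1
  203 = 9 * 21 + 14, so 203 mod 21 = 14
  (-203) mod 21 = (-14) mod 21 = 21 - 14 = 7
Mesh after 203 steps: gear-0 tooth 3 meets gear-1 tooth 7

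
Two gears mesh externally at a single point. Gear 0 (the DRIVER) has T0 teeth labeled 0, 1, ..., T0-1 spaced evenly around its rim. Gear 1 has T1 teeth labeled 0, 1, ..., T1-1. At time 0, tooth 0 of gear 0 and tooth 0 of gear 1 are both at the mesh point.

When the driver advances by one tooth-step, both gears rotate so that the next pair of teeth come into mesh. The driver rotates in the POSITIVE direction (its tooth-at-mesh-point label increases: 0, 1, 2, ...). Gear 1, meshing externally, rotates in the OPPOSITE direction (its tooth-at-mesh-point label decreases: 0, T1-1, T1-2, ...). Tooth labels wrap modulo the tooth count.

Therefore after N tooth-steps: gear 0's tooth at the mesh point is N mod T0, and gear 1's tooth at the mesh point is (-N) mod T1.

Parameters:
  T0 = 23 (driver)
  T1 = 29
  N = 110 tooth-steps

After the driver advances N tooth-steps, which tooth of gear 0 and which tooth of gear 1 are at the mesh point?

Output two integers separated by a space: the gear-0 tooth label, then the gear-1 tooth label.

Answer: 18 6

Derivation:
Gear 0 (driver, T0=23): tooth at mesh = N mod T0
  110 = 4 * 23 + 18, so 110 mod 23 = 18
  gear 0 tooth = 18
Gear 1 (driven, T1=29): tooth at mesh = (-N) mod T1
  110 = 3 * 29 + 23, so 110 mod 29 = 23
  (-110) mod 29 = (-23) mod 29 = 29 - 23 = 6
Mesh after 110 steps: gear-0 tooth 18 meets gear-1 tooth 6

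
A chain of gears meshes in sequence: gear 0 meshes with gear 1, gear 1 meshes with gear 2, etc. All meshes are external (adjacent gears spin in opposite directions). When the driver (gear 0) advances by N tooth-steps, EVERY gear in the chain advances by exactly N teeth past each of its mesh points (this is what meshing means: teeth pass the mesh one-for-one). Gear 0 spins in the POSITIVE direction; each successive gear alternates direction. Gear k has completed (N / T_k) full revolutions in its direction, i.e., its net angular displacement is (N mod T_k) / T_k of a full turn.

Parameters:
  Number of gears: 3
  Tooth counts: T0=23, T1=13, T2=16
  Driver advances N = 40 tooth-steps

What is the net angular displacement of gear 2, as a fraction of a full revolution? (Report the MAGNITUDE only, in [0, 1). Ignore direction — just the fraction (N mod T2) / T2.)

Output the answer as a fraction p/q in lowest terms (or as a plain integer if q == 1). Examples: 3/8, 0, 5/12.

Chain of 3 gears, tooth counts: [23, 13, 16]
  gear 0: T0=23, direction=positive, advance = 40 mod 23 = 17 teeth = 17/23 turn
  gear 1: T1=13, direction=negative, advance = 40 mod 13 = 1 teeth = 1/13 turn
  gear 2: T2=16, direction=positive, advance = 40 mod 16 = 8 teeth = 8/16 turn
Gear 2: 40 mod 16 = 8
Fraction = 8 / 16 = 1/2 (gcd(8,16)=8) = 1/2

Answer: 1/2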